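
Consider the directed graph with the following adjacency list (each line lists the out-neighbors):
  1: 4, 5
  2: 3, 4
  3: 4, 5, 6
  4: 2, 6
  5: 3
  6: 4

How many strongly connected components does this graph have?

2

{2, 3, 4, 5, 6} are all mutually reachable — one SCC of size 5.
{1} is an SCC by itself.
That gives 2 strongly connected components.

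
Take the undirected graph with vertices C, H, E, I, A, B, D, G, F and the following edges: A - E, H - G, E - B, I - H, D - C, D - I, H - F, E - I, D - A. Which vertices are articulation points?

D, E, H, I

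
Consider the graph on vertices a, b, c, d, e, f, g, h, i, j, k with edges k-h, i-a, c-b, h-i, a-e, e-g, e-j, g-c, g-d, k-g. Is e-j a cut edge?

Removing e-j leaves no path between e and j: the component count goes from 2 to 3. So it is a bridge.

Yes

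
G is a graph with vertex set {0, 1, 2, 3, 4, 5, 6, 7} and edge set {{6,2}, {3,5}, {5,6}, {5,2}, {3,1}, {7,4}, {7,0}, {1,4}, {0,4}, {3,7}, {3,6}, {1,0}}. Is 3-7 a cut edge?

After removing 3-7, the path 3-1-0-7 still connects them, so the edge is not a bridge.

No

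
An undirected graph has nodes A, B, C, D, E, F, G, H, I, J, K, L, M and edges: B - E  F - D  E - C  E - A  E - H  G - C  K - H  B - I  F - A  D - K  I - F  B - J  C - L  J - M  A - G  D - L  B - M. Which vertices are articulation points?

B

Removing B increases the component count from 1 to 2, so B is a cut vertex.
By contrast removing H leaves 1 component; it is not a cut vertex. No other vertex is a cut vertex either.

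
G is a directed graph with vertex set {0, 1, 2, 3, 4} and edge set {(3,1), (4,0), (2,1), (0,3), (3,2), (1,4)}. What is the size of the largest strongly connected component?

5

{0, 1, 2, 3, 4} are all mutually reachable — one SCC of size 5.
The largest has 5 vertices.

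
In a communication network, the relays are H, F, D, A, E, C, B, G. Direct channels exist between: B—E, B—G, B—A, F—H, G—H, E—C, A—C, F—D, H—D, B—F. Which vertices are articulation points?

B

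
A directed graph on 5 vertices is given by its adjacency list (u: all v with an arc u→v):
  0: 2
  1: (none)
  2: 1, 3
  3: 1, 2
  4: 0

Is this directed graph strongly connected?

There is no directed path from 0 to 4, so the graph is not strongly connected.

No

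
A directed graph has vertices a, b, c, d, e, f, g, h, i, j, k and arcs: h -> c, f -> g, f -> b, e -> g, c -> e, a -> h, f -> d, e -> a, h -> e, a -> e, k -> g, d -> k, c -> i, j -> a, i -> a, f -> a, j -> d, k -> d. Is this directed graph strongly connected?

There is no directed path from a to d, so the graph is not strongly connected.

No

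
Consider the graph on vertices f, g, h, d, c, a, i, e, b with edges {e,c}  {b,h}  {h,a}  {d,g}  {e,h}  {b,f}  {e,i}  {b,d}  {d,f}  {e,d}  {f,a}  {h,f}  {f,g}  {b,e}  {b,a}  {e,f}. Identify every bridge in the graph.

c-e, e-i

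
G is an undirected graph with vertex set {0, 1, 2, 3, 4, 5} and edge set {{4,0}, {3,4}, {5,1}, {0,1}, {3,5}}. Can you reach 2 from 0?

No

The component containing 0 is {0, 1, 3, 4, 5}, and 2 is not in it.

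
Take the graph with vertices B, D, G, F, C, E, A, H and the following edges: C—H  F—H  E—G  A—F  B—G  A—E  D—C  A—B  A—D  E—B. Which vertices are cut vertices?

Removing A increases the component count from 1 to 2, so A is a cut vertex.
By contrast removing B leaves 1 component; it is not a cut vertex. No other vertex is a cut vertex either.

A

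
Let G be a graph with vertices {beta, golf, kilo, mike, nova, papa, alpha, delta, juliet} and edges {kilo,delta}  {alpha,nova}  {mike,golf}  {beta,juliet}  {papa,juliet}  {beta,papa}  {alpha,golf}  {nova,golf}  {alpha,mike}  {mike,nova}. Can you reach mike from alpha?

Yes

From alpha we can reach golf, mike, nova, alpha, which includes mike.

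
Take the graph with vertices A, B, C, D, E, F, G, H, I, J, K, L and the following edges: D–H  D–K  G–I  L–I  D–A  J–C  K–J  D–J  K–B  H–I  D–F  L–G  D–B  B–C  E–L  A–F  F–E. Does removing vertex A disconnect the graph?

No

Deleting A leaves 1 component (was 1) (its neighbors D, F remain connected to each other), so A is not a cut vertex.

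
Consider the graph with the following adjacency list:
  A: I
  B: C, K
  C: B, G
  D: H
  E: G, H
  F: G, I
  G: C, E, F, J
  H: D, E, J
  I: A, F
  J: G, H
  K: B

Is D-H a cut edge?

Yes

Removing D-H leaves no path between D and H: the component count goes from 1 to 2. So it is a bridge.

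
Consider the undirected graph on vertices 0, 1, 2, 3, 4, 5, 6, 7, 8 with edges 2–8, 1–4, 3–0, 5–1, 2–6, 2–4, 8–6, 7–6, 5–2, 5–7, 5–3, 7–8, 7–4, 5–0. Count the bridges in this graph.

0

The edges on the cycle 5-3-0-5 are not bridges since each lies on that cycle.
Every edge lies on some cycle, so there are no bridges.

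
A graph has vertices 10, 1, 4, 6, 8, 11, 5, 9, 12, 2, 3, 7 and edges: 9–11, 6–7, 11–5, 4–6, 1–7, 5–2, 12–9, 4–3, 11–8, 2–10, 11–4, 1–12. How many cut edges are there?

The edges on the cycle 1-12-9-11-4-6-7-1 are not bridges since each lies on that cycle.
But removing 11–5 disconnects 11 from 5; removing 2–5 disconnects 2 from 5; removing 2–10 disconnects 2 from 10; removing 3–4 disconnects 3 from 4 — these are bridges.
In total 5 edges are bridges.

5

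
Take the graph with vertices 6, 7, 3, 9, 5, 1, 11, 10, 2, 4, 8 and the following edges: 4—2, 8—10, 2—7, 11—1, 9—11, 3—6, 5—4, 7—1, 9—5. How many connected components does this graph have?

3

Starting from 3 we can reach 3, 6. That is one component of size 2.
Starting from 8 we can reach 8, 10. That is one component of size 2.
Starting from 1 we can reach 1, 2, 4, 5, 7, 9, 11. That is one component of size 7.
Total: 3 components.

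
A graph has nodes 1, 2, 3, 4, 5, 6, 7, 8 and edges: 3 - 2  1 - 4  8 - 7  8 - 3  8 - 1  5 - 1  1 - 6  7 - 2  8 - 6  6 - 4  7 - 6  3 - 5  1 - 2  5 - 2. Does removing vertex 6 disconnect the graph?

Deleting 6 leaves 1 component (was 1) (its neighbors 1, 4, 7, 8 remain connected to each other), so 6 is not a cut vertex.

No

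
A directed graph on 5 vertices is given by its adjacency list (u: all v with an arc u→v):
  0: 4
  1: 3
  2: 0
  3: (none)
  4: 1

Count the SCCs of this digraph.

{4} is an SCC by itself.
{0} is an SCC by itself.
{3} is an SCC by itself.
{2} is an SCC by itself.
{1} is an SCC by itself.
That gives 5 strongly connected components.

5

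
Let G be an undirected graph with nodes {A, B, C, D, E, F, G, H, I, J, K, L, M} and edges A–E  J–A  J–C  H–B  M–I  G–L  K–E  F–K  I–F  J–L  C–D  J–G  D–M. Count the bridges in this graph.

1

The edges on the cycle J-G-L-J are not bridges since each lies on that cycle.
But removing H–B disconnects H from B — this is a bridge.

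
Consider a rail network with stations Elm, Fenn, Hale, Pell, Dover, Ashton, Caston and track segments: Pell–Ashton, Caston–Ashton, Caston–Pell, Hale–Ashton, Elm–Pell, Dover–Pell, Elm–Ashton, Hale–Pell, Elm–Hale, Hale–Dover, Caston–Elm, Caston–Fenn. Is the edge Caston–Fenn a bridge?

Yes

Removing Caston–Fenn leaves no path between Caston and Fenn: the component count goes from 1 to 2. So it is a bridge.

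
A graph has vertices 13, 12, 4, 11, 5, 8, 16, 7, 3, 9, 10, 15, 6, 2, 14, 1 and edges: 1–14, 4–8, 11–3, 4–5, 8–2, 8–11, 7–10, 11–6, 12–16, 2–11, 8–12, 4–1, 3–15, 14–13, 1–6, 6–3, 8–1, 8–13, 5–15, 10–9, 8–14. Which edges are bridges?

10-7, 10-9, 12-16, 12-8

The edges on the cycle 8-1-6-3-11-8 are not bridges since each lies on that cycle.
But removing 12–8 disconnects 12 from 8; removing 16–12 disconnects 16 from 12; removing 7–10 disconnects 7 from 10; removing 10–9 disconnects 10 from 9 — these are bridges.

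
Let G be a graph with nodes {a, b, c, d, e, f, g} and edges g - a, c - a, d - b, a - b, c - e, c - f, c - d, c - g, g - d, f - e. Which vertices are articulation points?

Removing c increases the component count from 1 to 2, so c is a cut vertex.
By contrast removing d leaves 1 component; it is not a cut vertex. No other vertex is a cut vertex either.

c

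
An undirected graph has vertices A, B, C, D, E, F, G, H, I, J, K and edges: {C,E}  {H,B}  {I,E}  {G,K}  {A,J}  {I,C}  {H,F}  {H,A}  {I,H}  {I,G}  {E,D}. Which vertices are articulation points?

A, E, G, H, I

Removing A increases the component count from 1 to 2, so A is a cut vertex.
Removing E increases the component count from 1 to 2, so E is a cut vertex.
Removing G increases the component count from 1 to 2, so G is a cut vertex.
Likewise H, I are cut vertices.
By contrast removing F leaves 1 component; it is not a cut vertex. No other vertex is a cut vertex either.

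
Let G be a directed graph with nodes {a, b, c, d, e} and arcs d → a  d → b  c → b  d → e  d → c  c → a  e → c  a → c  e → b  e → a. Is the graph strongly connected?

No

There is no directed path from e to d, so the graph is not strongly connected.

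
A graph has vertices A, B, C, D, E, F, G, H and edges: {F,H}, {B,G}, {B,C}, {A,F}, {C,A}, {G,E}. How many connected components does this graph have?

2

D is isolated — a component by itself.
Starting from A we can reach A, B, C, E, F, G, H. That is one component of size 7.
Total: 2 components.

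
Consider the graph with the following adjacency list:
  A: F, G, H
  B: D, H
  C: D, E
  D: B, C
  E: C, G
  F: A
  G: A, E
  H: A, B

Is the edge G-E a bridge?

After removing G-E, the path G-A-H-B-D-C-E still connects them, so the edge is not a bridge.

No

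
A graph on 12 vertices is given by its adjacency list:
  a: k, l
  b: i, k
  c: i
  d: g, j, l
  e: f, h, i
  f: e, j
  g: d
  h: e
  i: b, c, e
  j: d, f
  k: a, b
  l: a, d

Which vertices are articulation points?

d, e, i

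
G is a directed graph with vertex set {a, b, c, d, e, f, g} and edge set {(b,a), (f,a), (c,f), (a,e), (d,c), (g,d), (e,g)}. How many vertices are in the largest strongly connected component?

6

{a, c, d, e, f, g} are all mutually reachable — one SCC of size 6.
{b} is an SCC by itself.
The largest has 6 vertices.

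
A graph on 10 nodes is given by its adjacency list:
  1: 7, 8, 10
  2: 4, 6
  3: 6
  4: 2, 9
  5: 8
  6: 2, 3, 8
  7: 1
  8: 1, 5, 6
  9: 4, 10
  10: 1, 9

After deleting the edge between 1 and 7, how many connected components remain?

2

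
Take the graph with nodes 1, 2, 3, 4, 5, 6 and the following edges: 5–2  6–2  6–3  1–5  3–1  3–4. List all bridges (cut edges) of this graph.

3-4

The edges on the cycle 6-3-1-5-2-6 are not bridges since each lies on that cycle.
But removing 3–4 disconnects 3 from 4 — this is a bridge.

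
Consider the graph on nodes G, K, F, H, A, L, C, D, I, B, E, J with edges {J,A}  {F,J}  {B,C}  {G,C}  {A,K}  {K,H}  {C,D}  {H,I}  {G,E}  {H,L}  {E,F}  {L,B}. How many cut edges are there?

The edges on the cycle G-E-F-J-A-K-H-L-B-C-G are not bridges since each lies on that cycle.
But removing C—D disconnects C from D; removing I—H disconnects I from H — these are bridges.
That makes 2 bridges.

2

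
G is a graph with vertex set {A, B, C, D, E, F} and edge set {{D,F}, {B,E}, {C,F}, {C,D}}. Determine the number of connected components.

3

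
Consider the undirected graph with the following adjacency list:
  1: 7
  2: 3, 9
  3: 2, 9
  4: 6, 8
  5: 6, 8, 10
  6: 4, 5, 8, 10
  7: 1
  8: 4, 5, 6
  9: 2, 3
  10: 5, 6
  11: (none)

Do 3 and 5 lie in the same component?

No

The component containing 3 is {2, 3, 9}, and 5 is not in it.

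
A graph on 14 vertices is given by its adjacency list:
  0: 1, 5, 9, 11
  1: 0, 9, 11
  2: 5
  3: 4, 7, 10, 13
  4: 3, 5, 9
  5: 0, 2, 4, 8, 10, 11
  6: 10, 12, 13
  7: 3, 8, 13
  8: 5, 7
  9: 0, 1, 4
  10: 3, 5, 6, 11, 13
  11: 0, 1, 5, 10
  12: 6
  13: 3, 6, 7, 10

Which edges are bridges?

The edges on the cycle 10-13-6-10 are not bridges since each lies on that cycle.
But removing 2-5 disconnects 2 from 5; removing 12-6 disconnects 12 from 6 — these are bridges.

12-6, 2-5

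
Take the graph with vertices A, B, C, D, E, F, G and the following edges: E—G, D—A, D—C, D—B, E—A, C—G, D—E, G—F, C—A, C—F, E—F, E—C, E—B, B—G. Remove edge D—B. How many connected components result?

D and B are still connected via D-E-B, so the component count stays at 1.

1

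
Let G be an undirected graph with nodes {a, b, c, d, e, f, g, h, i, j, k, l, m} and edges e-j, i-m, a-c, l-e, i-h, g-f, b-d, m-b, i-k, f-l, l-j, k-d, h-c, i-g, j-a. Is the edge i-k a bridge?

No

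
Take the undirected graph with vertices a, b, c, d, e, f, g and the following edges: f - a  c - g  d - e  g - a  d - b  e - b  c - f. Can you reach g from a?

From a we can reach a, c, f, g, which includes g.

Yes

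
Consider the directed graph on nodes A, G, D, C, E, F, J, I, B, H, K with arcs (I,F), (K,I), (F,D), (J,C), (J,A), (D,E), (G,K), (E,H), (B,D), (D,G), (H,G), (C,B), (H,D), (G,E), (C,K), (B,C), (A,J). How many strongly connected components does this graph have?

3

{D, E, F, G, H, I, K} are all mutually reachable — one SCC of size 7.
{B, C} are all mutually reachable — one SCC of size 2.
{A, J} are all mutually reachable — one SCC of size 2.
That gives 3 strongly connected components.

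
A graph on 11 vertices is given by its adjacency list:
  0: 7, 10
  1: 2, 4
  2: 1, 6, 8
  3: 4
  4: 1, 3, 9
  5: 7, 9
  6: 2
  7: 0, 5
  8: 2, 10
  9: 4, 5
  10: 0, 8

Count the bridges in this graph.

The edges on the cycle 0-7-5-9-4-1-2-8-10-0 are not bridges since each lies on that cycle.
But removing 3-4 disconnects 3 from 4; removing 6-2 disconnects 6 from 2 — these are bridges.
That makes 2 bridges.

2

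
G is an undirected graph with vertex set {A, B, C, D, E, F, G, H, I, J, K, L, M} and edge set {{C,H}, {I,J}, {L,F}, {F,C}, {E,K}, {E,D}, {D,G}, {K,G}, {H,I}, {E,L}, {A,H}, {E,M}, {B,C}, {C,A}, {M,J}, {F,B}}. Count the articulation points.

Removing E increases the component count from 1 to 2, so E is a cut vertex.
By contrast removing G leaves 1 component; it is not a cut vertex. No other vertex is a cut vertex either.

1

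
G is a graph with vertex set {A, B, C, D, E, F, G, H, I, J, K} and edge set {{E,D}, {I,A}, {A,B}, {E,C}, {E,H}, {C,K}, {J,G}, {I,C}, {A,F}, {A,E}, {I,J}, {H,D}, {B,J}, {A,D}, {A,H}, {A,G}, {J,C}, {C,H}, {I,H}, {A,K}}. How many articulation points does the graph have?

1

Removing A increases the component count from 1 to 2, so A is a cut vertex.
By contrast removing F leaves 1 component; it is not a cut vertex. No other vertex is a cut vertex either.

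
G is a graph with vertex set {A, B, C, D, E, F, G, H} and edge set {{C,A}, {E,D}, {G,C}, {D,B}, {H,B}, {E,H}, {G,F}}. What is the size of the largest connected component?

4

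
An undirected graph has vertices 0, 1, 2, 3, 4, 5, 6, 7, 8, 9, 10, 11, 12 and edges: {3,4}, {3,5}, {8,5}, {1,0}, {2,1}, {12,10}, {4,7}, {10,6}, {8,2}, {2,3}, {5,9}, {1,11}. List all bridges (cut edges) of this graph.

0-1, 1-11, 1-2, 10-12, 10-6, 3-4, 4-7, 5-9

The edges on the cycle 8-2-3-5-8 are not bridges since each lies on that cycle.
But removing 2–1 disconnects 2 from 1; removing 10–6 disconnects 10 from 6; removing 5–9 disconnects 5 from 9; removing 3–4 disconnects 3 from 4 — these are bridges.
In total 8 edges are bridges.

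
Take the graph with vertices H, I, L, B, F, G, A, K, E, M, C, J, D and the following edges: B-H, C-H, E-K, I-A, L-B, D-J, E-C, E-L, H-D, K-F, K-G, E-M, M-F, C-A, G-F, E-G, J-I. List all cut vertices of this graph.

E

Removing E increases the component count from 1 to 2, so E is a cut vertex.
By contrast removing I leaves 1 component; it is not a cut vertex. No other vertex is a cut vertex either.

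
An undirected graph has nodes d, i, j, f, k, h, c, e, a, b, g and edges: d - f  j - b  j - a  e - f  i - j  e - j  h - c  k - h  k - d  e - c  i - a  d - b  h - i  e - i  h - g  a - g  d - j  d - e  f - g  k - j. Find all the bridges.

none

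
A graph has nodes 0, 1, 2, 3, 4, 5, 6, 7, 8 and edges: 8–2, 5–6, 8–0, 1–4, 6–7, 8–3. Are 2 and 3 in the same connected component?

Yes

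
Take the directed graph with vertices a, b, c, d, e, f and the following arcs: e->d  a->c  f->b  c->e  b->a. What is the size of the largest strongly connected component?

{d} is an SCC by itself.
{c} is an SCC by itself.
{e} is an SCC by itself.
{a} is an SCC by itself.
{f} is an SCC by itself.
(and 1 more singleton SCC)
The largest has 1 vertex.

1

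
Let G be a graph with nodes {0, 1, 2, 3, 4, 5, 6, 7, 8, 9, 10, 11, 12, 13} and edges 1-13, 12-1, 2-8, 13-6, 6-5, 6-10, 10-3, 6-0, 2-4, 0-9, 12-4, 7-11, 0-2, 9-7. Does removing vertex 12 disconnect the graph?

Deleting 12 leaves 1 component (was 1) (its neighbors 1, 4 remain connected to each other), so 12 is not a cut vertex.

No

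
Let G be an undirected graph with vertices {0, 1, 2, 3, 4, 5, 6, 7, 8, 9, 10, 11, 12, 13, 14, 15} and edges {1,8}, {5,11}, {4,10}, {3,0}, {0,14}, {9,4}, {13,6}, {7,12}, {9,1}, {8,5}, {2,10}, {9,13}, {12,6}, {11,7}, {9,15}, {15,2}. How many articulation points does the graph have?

Removing 0 increases the component count from 2 to 3, so 0 is a cut vertex.
Removing 9 increases the component count from 2 to 3, so 9 is a cut vertex.
By contrast removing 11 leaves 2 components; it is not a cut vertex. No other vertex is a cut vertex either.

2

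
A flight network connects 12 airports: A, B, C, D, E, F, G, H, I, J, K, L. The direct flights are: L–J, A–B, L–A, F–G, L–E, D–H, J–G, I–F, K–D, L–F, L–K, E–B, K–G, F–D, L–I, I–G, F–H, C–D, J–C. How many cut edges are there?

The edges on the cycle L-J-C-D-H-F-L are not bridges since each lies on that cycle.
Every edge lies on some cycle, so there are no bridges.

0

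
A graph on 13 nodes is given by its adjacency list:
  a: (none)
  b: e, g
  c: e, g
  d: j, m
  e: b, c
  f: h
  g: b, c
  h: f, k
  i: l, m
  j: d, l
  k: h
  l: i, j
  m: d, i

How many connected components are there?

a is isolated — a component by itself.
Starting from f we can reach f, h, k. That is one component of size 3.
Starting from b we can reach b, c, e, g. That is one component of size 4.
Starting from d we can reach d, i, j, l, m. That is one component of size 5.
Total: 4 components.

4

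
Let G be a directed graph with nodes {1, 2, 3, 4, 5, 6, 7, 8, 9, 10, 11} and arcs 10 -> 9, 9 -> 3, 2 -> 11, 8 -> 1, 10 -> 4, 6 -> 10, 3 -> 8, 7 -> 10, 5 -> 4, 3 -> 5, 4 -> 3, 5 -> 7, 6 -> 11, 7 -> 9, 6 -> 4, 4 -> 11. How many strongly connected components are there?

{3, 4, 5, 7, 9, 10} are all mutually reachable — one SCC of size 6.
{8} is an SCC by itself.
{6} is an SCC by itself.
{11} is an SCC by itself.
{2} is an SCC by itself.
(and 1 more singleton SCC)
That gives 6 strongly connected components.

6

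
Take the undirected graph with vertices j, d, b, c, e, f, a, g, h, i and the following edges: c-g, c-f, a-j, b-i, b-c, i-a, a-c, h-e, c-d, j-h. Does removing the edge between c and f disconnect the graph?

Yes

Removing c-f leaves no path between c and f: the component count goes from 1 to 2. So it is a bridge.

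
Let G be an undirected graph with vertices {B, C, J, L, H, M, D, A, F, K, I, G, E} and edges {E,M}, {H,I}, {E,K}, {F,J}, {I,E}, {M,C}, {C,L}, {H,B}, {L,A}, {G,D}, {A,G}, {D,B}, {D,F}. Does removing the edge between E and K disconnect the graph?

Yes

Removing E–K leaves no path between E and K: the component count goes from 1 to 2. So it is a bridge.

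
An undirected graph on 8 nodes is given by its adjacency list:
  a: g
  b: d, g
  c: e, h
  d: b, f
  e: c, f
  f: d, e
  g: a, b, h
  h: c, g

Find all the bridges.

The edges on the cycle c-h-g-b-d-f-e-c are not bridges since each lies on that cycle.
But removing g-a disconnects g from a — this is a bridge.

a-g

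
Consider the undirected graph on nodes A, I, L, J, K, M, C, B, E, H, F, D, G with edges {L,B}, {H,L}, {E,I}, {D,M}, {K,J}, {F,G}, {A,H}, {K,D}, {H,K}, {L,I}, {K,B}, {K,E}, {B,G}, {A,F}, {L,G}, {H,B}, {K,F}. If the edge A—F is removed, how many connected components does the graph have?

2

A and F are still connected via A-H-K-F, so the component count stays at 2.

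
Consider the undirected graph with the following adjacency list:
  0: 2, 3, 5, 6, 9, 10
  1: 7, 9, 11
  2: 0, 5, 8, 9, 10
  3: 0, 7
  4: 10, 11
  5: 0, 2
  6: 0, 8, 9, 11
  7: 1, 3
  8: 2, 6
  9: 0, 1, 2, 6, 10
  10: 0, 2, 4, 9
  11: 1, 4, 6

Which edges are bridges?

The edges on the cycle 1-11-4-10-9-0-3-7-1 are not bridges since each lies on that cycle.
Every edge lies on some cycle, so there are no bridges.

none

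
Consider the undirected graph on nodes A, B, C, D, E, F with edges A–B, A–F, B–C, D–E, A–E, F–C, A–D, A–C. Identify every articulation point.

Removing A increases the component count from 1 to 2, so A is a cut vertex.
By contrast removing D leaves 1 component; it is not a cut vertex. No other vertex is a cut vertex either.

A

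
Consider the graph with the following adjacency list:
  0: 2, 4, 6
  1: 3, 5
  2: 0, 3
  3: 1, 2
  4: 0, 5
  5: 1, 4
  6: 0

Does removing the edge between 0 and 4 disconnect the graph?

No

After removing 0-4, the path 0-2-3-1-5-4 still connects them, so the edge is not a bridge.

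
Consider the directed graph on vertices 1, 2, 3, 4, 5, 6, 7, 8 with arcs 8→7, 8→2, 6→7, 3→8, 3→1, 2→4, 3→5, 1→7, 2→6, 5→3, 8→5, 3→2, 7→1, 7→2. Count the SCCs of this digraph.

3

{1, 2, 6, 7} are all mutually reachable — one SCC of size 4.
{3, 5, 8} are all mutually reachable — one SCC of size 3.
{4} is an SCC by itself.
That gives 3 strongly connected components.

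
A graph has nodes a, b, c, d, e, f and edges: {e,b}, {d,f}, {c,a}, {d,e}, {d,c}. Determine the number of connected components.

1

Starting from a we can reach a, b, c, d, e, f. That is one component of size 6.
Total: 1 component.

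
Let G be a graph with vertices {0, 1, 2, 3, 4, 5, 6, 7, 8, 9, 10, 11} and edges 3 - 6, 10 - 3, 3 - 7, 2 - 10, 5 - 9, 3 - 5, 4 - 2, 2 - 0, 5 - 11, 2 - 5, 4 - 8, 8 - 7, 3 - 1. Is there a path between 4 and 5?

Yes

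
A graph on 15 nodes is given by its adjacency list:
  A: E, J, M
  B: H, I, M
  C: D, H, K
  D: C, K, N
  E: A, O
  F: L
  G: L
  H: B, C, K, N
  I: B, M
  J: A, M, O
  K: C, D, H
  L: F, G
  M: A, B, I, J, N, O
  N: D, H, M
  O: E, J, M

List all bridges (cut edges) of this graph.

The edges on the cycle M-J-A-M are not bridges since each lies on that cycle.
But removing L-F disconnects L from F; removing G-L disconnects G from L — these are bridges.

F-L, G-L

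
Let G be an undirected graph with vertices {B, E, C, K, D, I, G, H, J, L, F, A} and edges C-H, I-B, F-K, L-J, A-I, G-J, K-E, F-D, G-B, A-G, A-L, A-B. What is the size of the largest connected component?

Starting from C we can reach C, H. That is one component of size 2.
Starting from D we can reach D, E, F, K. That is one component of size 4.
Starting from A we can reach A, B, G, I, J, L. That is one component of size 6.
The largest has 6 vertices.

6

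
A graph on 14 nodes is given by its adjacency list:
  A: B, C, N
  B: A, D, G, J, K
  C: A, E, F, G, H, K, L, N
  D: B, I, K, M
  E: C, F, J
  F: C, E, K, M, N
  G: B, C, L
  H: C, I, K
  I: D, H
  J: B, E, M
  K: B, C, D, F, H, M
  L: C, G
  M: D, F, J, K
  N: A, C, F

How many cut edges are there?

The edges on the cycle M-D-B-J-M are not bridges since each lies on that cycle.
Every edge lies on some cycle, so there are no bridges.

0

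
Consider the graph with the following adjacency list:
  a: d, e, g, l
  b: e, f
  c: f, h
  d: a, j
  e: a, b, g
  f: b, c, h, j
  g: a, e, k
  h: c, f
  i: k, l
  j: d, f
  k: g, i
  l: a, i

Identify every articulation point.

Removing f increases the component count from 1 to 2, so f is a cut vertex.
By contrast removing i leaves 1 component; it is not a cut vertex. No other vertex is a cut vertex either.

f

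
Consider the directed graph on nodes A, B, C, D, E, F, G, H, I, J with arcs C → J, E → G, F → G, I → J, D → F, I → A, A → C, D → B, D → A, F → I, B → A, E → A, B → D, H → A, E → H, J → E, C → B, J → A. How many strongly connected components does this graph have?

{A, B, C, D, E, F, H, I, J} are all mutually reachable — one SCC of size 9.
{G} is an SCC by itself.
That gives 2 strongly connected components.

2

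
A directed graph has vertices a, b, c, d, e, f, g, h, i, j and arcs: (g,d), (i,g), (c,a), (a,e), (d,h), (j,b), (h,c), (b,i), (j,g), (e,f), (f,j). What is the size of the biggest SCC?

{a, b, c, d, e, f, g, h, i, j} are all mutually reachable — one SCC of size 10.
The largest has 10 vertices.

10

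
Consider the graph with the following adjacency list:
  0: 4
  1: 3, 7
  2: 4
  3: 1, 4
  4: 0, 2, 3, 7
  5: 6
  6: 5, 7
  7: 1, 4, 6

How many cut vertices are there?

3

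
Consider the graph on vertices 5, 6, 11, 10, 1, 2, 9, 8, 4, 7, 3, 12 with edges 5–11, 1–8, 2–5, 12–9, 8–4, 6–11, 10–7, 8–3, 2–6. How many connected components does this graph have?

4

Starting from 9 we can reach 9, 12. That is one component of size 2.
Starting from 7 we can reach 7, 10. That is one component of size 2.
Starting from 2 we can reach 2, 5, 6, 11. That is one component of size 4.
Starting from 1 we can reach 1, 3, 4, 8. That is one component of size 4.
Total: 4 components.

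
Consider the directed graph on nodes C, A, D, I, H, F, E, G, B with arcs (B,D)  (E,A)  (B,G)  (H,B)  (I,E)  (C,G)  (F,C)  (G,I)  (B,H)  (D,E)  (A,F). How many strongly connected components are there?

{A, C, E, F, G, I} are all mutually reachable — one SCC of size 6.
{B, H} are all mutually reachable — one SCC of size 2.
{D} is an SCC by itself.
That gives 3 strongly connected components.

3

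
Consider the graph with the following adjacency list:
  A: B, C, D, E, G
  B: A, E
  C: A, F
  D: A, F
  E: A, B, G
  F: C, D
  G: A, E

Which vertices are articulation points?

Removing A increases the component count from 1 to 2, so A is a cut vertex.
By contrast removing F leaves 1 component; it is not a cut vertex. No other vertex is a cut vertex either.

A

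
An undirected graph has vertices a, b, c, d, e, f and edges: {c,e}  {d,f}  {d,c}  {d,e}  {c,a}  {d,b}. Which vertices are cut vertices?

Removing c increases the component count from 1 to 2, so c is a cut vertex.
Removing d increases the component count from 1 to 3, so d is a cut vertex.
By contrast removing a leaves 1 component; it is not a cut vertex. No other vertex is a cut vertex either.

c, d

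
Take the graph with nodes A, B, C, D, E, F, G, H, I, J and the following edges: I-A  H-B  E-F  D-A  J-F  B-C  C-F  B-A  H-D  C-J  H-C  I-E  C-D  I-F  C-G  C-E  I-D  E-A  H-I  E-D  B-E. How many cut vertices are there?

Removing C increases the component count from 1 to 2, so C is a cut vertex.
By contrast removing A leaves 1 component; it is not a cut vertex. No other vertex is a cut vertex either.

1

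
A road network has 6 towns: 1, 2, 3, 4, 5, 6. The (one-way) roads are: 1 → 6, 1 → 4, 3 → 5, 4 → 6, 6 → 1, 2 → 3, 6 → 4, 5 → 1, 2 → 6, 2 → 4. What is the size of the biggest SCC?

{1, 4, 6} are all mutually reachable — one SCC of size 3.
{2} is an SCC by itself.
{3} is an SCC by itself.
{5} is an SCC by itself.
The largest has 3 vertices.

3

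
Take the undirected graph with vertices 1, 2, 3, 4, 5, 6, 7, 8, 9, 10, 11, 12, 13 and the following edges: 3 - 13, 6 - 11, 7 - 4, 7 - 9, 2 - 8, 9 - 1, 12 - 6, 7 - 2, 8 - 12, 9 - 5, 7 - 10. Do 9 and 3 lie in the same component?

The component containing 9 is {1, 2, 4, 5, 6, 7, 8, 9, 10, 11, 12}, and 3 is not in it.

No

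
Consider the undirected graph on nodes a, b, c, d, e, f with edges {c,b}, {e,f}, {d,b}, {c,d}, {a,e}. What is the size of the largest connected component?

3

Starting from a we can reach a, e, f. That is one component of size 3.
Starting from b we can reach b, c, d. That is one component of size 3.
The largest has 3 vertices.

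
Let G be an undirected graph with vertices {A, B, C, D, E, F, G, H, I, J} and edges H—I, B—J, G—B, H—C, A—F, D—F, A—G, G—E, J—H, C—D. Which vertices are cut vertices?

G, H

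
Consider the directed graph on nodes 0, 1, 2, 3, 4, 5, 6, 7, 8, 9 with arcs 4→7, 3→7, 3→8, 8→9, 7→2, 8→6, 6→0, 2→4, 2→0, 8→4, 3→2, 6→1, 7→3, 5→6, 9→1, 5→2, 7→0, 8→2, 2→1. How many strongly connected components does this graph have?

6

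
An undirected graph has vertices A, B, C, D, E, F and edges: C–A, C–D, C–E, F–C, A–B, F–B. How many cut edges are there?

The edges on the cycle F-C-A-B-F are not bridges since each lies on that cycle.
But removing C–E disconnects C from E; removing C–D disconnects C from D — these are bridges.
That makes 2 bridges.

2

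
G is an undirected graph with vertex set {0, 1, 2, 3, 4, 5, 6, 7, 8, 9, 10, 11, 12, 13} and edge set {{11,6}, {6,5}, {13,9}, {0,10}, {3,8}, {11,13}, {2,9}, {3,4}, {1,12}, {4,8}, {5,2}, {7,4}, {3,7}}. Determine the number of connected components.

4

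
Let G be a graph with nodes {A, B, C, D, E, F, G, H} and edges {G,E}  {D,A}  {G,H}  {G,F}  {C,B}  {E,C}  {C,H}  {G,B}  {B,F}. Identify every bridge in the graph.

The edges on the cycle G-E-C-B-G are not bridges since each lies on that cycle.
But removing D—A disconnects D from A — this is a bridge.

A-D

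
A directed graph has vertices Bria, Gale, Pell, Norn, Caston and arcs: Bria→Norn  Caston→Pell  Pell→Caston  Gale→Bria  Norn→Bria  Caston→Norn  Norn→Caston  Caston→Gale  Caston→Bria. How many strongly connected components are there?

1

{Bria, Gale, Norn, Pell, Caston} are all mutually reachable — one SCC of size 5.
That gives 1 strongly connected component.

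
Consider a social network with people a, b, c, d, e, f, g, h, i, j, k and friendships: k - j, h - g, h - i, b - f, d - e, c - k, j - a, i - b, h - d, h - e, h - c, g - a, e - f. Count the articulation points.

1

Removing h increases the component count from 1 to 2, so h is a cut vertex.
By contrast removing d leaves 1 component; it is not a cut vertex. No other vertex is a cut vertex either.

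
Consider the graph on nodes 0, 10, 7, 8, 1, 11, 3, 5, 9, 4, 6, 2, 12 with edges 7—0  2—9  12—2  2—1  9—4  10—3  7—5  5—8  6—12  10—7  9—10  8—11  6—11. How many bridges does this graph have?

The edges on the cycle 6-12-2-9-10-7-5-8-11-6 are not bridges since each lies on that cycle.
But removing 3—10 disconnects 3 from 10; removing 0—7 disconnects 0 from 7; removing 4—9 disconnects 4 from 9; removing 2—1 disconnects 2 from 1 — these are bridges.
That makes 4 bridges.

4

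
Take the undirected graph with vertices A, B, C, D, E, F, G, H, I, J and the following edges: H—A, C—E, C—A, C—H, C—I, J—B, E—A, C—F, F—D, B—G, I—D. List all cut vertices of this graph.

B, C

Removing B increases the component count from 2 to 3, so B is a cut vertex.
Removing C increases the component count from 2 to 3, so C is a cut vertex.
By contrast removing A leaves 2 components; it is not a cut vertex. No other vertex is a cut vertex either.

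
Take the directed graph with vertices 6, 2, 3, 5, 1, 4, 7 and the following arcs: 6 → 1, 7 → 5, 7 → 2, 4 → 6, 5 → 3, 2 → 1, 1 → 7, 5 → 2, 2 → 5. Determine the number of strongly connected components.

{1, 2, 5, 7} are all mutually reachable — one SCC of size 4.
{3} is an SCC by itself.
{6} is an SCC by itself.
{4} is an SCC by itself.
That gives 4 strongly connected components.

4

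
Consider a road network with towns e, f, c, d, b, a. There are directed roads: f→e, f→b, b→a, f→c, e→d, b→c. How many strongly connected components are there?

6

{c} is an SCC by itself.
{d} is an SCC by itself.
{f} is an SCC by itself.
{e} is an SCC by itself.
{a} is an SCC by itself.
(and 1 more singleton SCC)
That gives 6 strongly connected components.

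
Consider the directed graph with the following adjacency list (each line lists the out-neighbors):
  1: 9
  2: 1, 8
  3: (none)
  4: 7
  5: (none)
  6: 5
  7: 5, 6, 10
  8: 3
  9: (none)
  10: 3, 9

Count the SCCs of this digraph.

{6} is an SCC by itself.
{9} is an SCC by itself.
{4} is an SCC by itself.
{10} is an SCC by itself.
{5} is an SCC by itself.
(and 5 more singleton SCCs)
That gives 10 strongly connected components.

10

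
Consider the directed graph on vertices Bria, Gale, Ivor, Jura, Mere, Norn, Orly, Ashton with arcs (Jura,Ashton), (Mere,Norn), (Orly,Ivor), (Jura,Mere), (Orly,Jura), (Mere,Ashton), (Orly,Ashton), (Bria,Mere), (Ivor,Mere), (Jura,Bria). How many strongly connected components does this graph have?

{Orly} is an SCC by itself.
{Ivor} is an SCC by itself.
{Jura} is an SCC by itself.
{Bria} is an SCC by itself.
{Gale} is an SCC by itself.
(and 3 more singleton SCCs)
That gives 8 strongly connected components.

8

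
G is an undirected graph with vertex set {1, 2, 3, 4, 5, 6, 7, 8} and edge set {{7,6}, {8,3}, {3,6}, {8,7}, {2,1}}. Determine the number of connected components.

4

5 is isolated — a component by itself.
4 is isolated — a component by itself.
Starting from 1 we can reach 1, 2. That is one component of size 2.
Starting from 3 we can reach 3, 6, 7, 8. That is one component of size 4.
Total: 4 components.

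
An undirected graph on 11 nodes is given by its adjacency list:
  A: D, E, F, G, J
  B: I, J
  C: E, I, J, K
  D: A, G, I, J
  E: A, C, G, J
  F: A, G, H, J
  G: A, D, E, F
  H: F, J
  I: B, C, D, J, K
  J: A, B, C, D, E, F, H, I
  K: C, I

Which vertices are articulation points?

none

Removing G, for instance, still leaves 1 component. No single vertex removal increases the component count — the graph has no articulation points.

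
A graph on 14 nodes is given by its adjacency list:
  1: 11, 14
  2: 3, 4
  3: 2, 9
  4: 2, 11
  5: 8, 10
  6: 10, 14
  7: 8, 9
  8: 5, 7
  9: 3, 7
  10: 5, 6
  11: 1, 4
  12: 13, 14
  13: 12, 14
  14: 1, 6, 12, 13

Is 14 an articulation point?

Yes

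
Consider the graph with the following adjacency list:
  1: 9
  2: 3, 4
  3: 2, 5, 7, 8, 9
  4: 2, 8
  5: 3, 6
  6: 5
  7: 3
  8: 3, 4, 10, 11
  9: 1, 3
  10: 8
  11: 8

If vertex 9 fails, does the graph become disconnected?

Yes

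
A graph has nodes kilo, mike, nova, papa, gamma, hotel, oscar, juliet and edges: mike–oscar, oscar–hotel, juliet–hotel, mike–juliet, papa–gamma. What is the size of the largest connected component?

nova is isolated — a component by itself.
kilo is isolated — a component by itself.
Starting from papa we can reach papa, gamma. That is one component of size 2.
Starting from mike we can reach mike, hotel, oscar, juliet. That is one component of size 4.
The largest has 4 vertices.

4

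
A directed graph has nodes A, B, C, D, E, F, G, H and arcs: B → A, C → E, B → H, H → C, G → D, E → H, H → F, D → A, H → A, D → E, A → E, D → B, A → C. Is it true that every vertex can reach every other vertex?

There is no directed path from E to B, so the graph is not strongly connected.

No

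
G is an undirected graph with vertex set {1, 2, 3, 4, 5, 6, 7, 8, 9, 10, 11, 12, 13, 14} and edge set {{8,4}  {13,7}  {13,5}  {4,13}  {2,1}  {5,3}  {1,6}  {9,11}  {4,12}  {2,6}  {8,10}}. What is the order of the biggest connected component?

8

14 is isolated — a component by itself.
Starting from 9 we can reach 9, 11. That is one component of size 2.
Starting from 1 we can reach 1, 2, 6. That is one component of size 3.
Starting from 3 we can reach 3, 4, 5, 7, 8, 10, 12, 13. That is one component of size 8.
The largest has 8 vertices.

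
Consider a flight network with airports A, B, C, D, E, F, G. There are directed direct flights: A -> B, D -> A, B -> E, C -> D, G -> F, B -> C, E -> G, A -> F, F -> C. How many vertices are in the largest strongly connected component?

{A, B, C, D, E, F, G} are all mutually reachable — one SCC of size 7.
The largest has 7 vertices.

7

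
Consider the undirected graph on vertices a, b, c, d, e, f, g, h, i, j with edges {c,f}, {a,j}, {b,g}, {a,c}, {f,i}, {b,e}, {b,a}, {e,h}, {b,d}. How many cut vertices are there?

5

Removing a increases the component count from 1 to 3, so a is a cut vertex.
Removing b increases the component count from 1 to 4, so b is a cut vertex.
Removing c increases the component count from 1 to 2, so c is a cut vertex.
Likewise e, f are cut vertices.
By contrast removing h leaves 1 component; it is not a cut vertex. No other vertex is a cut vertex either.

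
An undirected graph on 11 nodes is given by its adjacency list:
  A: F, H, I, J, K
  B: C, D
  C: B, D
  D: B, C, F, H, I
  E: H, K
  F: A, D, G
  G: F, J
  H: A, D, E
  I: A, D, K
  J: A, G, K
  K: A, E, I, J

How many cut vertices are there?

1

Removing D increases the component count from 1 to 2, so D is a cut vertex.
By contrast removing H leaves 1 component; it is not a cut vertex. No other vertex is a cut vertex either.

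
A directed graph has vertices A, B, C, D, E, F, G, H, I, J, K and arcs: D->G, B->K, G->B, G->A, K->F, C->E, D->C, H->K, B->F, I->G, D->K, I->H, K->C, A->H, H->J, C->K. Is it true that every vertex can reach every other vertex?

No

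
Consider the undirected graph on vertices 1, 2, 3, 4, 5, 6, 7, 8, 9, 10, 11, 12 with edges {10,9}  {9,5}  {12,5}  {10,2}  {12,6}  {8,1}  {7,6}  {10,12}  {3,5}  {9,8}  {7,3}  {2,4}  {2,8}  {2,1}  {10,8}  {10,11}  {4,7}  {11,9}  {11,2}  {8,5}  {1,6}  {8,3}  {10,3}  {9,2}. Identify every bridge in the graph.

none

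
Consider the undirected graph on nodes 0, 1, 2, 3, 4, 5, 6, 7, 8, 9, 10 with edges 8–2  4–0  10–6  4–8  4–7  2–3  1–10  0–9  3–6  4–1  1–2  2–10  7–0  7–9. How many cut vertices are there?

Removing 4 increases the component count from 2 to 3, so 4 is a cut vertex.
By contrast removing 7 leaves 2 components; it is not a cut vertex. No other vertex is a cut vertex either.

1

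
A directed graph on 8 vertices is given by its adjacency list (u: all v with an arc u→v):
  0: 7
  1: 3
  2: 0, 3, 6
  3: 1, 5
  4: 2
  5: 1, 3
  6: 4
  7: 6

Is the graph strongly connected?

There is no directed path from 5 to 6, so the graph is not strongly connected.

No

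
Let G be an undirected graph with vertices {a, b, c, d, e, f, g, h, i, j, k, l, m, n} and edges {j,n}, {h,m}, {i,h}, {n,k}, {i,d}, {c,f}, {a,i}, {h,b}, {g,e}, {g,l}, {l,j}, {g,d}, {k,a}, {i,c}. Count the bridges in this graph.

6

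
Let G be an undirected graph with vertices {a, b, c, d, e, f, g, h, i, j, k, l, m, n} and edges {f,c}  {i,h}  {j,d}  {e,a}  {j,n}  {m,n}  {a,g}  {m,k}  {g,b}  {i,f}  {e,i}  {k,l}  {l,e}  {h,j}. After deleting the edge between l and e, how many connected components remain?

1

l and e are still connected via l-k-m-n-j-h-i-e, so the component count stays at 1.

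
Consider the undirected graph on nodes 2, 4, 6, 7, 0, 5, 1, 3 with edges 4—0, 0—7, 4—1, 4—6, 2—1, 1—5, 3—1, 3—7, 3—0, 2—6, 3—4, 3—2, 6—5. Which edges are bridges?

none

The edges on the cycle 3-4-0-3 are not bridges since each lies on that cycle.
Every edge lies on some cycle, so there are no bridges.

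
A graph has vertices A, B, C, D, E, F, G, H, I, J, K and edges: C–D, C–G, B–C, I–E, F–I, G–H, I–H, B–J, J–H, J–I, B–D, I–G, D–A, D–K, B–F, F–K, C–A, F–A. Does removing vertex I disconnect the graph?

Deleting I raises the number of components from 1 to 2, so I is a cut vertex.

Yes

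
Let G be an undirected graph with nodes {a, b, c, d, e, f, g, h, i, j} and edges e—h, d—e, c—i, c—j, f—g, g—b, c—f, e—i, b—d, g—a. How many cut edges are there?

The edges on the cycle c-f-g-b-d-e-i-c are not bridges since each lies on that cycle.
But removing h—e disconnects h from e; removing g—a disconnects g from a; removing c—j disconnects c from j — these are bridges.
That makes 3 bridges.

3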